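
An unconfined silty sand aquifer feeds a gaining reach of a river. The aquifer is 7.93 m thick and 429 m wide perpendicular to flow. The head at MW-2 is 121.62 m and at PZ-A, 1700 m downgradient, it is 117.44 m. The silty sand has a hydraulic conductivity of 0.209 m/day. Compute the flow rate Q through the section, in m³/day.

1.75

Cross-sectional area A = 429 × 7.93 = 3402 m².
Hydraulic gradient i = (121.62 − 117.44) / 1700 = 4.18 / 1700 = 0.002459.
Darcy's law: Q = K · A · i = 0.2090 × 3402 × 0.002459 = 1.748 m³/day.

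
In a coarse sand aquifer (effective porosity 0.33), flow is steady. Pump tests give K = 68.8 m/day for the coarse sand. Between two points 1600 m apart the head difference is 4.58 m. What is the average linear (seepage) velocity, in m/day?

Hydraulic gradient i = Δh / L = 4.58 / 1600 = 0.002863.
Darcy flux q = K · i = 68.80 × 0.002863 = 0.1969 m/day.
Seepage velocity v = q / n_e = 0.1969 / 0.33 = 0.5968 m/day.

0.597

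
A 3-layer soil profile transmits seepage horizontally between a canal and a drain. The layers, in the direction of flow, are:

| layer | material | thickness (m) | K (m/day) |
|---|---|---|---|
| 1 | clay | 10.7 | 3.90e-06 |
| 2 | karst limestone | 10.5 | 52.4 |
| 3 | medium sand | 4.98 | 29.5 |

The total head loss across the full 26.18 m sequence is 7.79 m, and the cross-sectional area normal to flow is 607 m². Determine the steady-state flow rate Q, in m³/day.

Flow is perpendicular to layering, so the layers act in series and the equivalent K is the thickness-weighted harmonic mean.
Total thickness L = 10.7 + 10.5 + 4.98 = 26.18 m.
Σ(b_i/K_i) = 10.7/3.90e-06 + 10.5/52.4 + 4.98/29.5 = 2.744e+06 d.
K_eq = L / Σ(b_i/K_i) = 26.18 / 2.744e+06 = 9.542e-06 m/day.
Q = K_eq · A · (Δh/L) = 9.542e-06 × 607 × (7.79/26.18) = 0.001723 m³/day.

0.00172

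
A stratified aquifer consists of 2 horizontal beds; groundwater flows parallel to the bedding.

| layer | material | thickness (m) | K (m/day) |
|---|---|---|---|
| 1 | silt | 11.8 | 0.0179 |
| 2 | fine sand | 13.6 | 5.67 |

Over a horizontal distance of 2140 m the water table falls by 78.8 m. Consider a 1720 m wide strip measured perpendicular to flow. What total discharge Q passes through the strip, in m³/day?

Flow is parallel to layering, so each bed carries its own Darcy discharge and the transmissivities add.
Σ(K_i·b_i) = 0.0179×11.8 + 5.67×13.6 = 77.32 m²/day.
Hydraulic gradient i = Δh / L = 78.8 / 2140 = 0.03682.
Q = Σ(K_i·b_i) · W · i = 77.32 × 1720 × 0.03682 = 4897 m³/day.

4900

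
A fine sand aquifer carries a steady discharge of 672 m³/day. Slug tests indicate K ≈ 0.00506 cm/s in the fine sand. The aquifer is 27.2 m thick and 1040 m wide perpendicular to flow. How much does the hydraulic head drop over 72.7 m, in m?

0.395

Convert K: 0.00506 cm/s × 864 = 4.372 m/day.
Cross-sectional area A = 1040 × 27.2 = 28288 m².
From Q = K·A·i, i = Q / (K·A) = 672 / (4.372 × 28288) = 0.005434.
Head loss Δh = i · L = 0.005434 × 72.7 = 0.3950 m.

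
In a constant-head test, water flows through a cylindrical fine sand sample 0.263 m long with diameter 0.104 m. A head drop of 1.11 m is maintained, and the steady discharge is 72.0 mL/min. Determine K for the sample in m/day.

Cross-sectional area A = π·(d/2)² = π × (0.104/2)² = 0.008495 m².
Convert discharge: 72.0 mL/min = 1.200e-06 m³/s.
Darcy's law rearranged: K = Q·L / (A·Δh) = 1.200e-06 × 0.263 / (0.008495 × 1.11) = 3.347e-05 m/s = 2.892 m/day.

2.89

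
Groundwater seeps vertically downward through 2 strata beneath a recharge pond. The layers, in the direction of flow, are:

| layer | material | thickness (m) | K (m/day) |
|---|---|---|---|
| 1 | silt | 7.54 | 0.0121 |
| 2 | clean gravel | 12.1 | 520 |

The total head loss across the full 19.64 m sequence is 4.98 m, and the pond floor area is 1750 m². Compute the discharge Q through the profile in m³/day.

Flow is perpendicular to layering, so the layers act in series and the equivalent K is the thickness-weighted harmonic mean.
Total thickness L = 7.54 + 12.1 = 19.64 m.
Σ(b_i/K_i) = 7.54/0.0121 + 12.1/520 = 623.2 d.
K_eq = L / Σ(b_i/K_i) = 19.64 / 623.2 = 0.03152 m/day.
Q = K_eq · A · (Δh/L) = 0.03152 × 1750 × (4.98/19.64) = 13.99 m³/day.

14.0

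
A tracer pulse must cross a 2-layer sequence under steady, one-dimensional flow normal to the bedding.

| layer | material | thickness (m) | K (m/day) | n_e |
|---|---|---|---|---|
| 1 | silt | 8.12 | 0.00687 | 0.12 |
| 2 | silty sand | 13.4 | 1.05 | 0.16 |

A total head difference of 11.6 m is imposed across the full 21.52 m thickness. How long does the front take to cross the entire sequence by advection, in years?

With flow normal to the layers, continuity requires the same specific discharge q through every layer.
Σ(b_i/K_i) = 8.12/0.00687 + 13.4/1.05 = 1195 d.
q = Δh / Σ(b_i/K_i) = 11.6 / 1195 = 0.009709 m/day.
In each layer the seepage velocity is v_i = q/n_i, so the layer transit time is t_i = b_i·n_i / q:
  layer 1 (silt): t_1 = 8.12 × 0.12 / 0.009709 = 100.4 d
  layer 2 (silty sand): t_2 = 13.4 × 0.16 / 0.009709 = 220.8 d
Total t = Σ t_i = 321.2 days = 0.8793 years.

0.879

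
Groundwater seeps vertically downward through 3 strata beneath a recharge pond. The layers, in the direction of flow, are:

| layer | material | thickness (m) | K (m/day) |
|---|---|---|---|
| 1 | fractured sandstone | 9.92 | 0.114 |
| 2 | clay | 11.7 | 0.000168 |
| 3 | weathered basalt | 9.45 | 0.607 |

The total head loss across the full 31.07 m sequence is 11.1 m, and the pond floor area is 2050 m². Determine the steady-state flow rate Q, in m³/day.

0.326

Flow is perpendicular to layering, so the layers act in series and the equivalent K is the thickness-weighted harmonic mean.
Total thickness L = 9.92 + 11.7 + 9.45 = 31.07 m.
Σ(b_i/K_i) = 9.92/0.114 + 11.7/0.000168 + 9.45/0.607 = 69745 d.
K_eq = L / Σ(b_i/K_i) = 31.07 / 69745 = 0.0004455 m/day.
Q = K_eq · A · (Δh/L) = 0.0004455 × 2050 × (11.1/31.07) = 0.3263 m³/day.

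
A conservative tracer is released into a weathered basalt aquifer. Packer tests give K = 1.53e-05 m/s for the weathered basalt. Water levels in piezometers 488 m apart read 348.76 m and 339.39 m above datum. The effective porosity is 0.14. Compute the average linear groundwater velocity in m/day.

Convert K: 1.53e-05 m/s × 86400 = 1.322 m/day.
Hydraulic gradient i = (348.76 − 339.39) / 488 = 9.37 / 488 = 0.01920.
Darcy flux q = K · i = 1.322 × 0.01920 = 0.02538 m/day.
Seepage velocity v = q / n_e = 0.02538 / 0.14 = 0.1813 m/day.

0.181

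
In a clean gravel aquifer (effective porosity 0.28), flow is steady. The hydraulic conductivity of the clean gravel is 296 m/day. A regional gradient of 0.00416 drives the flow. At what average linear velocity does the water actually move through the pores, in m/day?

Hydraulic gradient i = 0.00416.
Darcy flux q = K · i = 296.0 × 0.004160 = 1.231 m/day.
Seepage velocity v = q / n_e = 1.231 / 0.28 = 4.398 m/day.

4.40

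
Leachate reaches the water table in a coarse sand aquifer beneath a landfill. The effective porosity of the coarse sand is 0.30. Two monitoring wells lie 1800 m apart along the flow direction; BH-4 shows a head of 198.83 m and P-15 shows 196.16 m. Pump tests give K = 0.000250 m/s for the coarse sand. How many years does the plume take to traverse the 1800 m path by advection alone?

Convert K: 0.000250 m/s × 86400 = 21.60 m/day.
Hydraulic gradient i = (198.83 − 196.16) / 1800 = 2.67 / 1800 = 0.001483.
Darcy flux q = K · i = 21.60 × 0.001483 = 0.03204 m/day.
Seepage velocity v = q / n_e = 0.03204 / 0.30 = 0.1068 m/day.
Travel time t = L / v = 1800 / 0.1068 = 16854 days = 46.14 years.

46.1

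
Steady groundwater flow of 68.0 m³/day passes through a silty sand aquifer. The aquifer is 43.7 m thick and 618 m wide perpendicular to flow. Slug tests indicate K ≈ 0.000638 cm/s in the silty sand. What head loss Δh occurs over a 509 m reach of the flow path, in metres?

Convert K: 0.000638 cm/s × 864 = 0.5512 m/day.
Cross-sectional area A = 618 × 43.7 = 27007 m².
From Q = K·A·i, i = Q / (K·A) = 68.0 / (0.5512 × 27007) = 0.004568.
Head loss Δh = i · L = 0.004568 × 509 = 2.325 m.

2.32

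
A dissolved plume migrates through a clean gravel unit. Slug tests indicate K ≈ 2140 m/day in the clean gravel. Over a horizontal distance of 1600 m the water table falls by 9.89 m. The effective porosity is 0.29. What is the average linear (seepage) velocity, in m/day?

Hydraulic gradient i = Δh / L = 9.89 / 1600 = 0.006181.
Darcy flux q = K · i = 2140 × 0.006181 = 13.23 m/day.
Seepage velocity v = q / n_e = 13.23 / 0.29 = 45.61 m/day.

45.6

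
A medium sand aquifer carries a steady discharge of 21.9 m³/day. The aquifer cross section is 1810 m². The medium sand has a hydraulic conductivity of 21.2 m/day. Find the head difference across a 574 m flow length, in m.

0.328

From Q = K·A·i, i = Q / (K·A) = 21.9 / (21.20 × 1810) = 0.0005707.
Head loss Δh = i · L = 0.0005707 × 574 = 0.3276 m.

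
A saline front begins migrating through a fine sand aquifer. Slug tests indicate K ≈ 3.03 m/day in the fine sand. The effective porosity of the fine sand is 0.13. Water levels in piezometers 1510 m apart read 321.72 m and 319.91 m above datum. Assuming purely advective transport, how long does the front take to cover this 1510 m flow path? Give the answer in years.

Hydraulic gradient i = (321.72 − 319.91) / 1510 = 1.81 / 1510 = 0.001199.
Darcy flux q = K · i = 3.030 × 0.001199 = 0.003632 m/day.
Seepage velocity v = q / n_e = 0.003632 / 0.13 = 0.02794 m/day.
Travel time t = L / v = 1510 / 0.02794 = 54048 days = 148.0 years.

148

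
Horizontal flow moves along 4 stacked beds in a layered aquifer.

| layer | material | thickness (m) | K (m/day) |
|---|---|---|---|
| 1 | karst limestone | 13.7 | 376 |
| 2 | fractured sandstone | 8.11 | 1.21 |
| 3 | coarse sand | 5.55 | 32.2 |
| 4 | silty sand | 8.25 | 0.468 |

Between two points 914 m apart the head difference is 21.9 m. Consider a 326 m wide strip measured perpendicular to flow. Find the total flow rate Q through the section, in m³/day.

Flow is parallel to layering, so each bed carries its own Darcy discharge and the transmissivities add.
Σ(K_i·b_i) = 376×13.7 + 1.21×8.11 + 32.2×5.55 + 0.468×8.25 = 5344 m²/day.
Hydraulic gradient i = Δh / L = 21.9 / 914 = 0.02396.
Q = Σ(K_i·b_i) · W · i = 5344 × 326 × 0.02396 = 41740 m³/day.

41700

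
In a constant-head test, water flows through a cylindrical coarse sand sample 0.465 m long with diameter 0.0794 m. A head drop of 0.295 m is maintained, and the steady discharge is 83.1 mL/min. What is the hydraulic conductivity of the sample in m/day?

Cross-sectional area A = π·(d/2)² = π × (0.0794/2)² = 0.004951 m².
Convert discharge: 83.1 mL/min = 1.385e-06 m³/s.
Darcy's law rearranged: K = Q·L / (A·Δh) = 1.385e-06 × 0.465 / (0.004951 × 0.295) = 0.0004409 m/s = 38.09 m/day.

38.1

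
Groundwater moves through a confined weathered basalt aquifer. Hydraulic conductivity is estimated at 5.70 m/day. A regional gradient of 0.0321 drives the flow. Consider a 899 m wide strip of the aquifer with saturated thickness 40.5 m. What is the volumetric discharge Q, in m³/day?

6660

Cross-sectional area A = 899 × 40.5 = 36410 m².
Hydraulic gradient i = 0.0321.
Darcy's law: Q = K · A · i = 5.700 × 36410 × 0.03210 = 6662 m³/day.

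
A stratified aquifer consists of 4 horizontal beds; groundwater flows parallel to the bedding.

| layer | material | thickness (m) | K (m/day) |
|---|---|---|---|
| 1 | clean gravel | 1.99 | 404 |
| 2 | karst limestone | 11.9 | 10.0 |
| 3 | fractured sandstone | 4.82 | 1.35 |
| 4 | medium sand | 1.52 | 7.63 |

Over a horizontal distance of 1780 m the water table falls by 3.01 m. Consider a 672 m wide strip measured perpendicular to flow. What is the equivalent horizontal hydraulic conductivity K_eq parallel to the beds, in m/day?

46.5

Flow is parallel to layering, so each bed carries its own Darcy discharge and the transmissivities add.
Σ(K_i·b_i) = 404×1.99 + 10.0×11.9 + 1.35×4.82 + 7.63×1.52 = 941.1 m²/day.
Total thickness b = 20.23 m, so K_eq = Σ(K_i·b_i)/b = 46.52 m/day.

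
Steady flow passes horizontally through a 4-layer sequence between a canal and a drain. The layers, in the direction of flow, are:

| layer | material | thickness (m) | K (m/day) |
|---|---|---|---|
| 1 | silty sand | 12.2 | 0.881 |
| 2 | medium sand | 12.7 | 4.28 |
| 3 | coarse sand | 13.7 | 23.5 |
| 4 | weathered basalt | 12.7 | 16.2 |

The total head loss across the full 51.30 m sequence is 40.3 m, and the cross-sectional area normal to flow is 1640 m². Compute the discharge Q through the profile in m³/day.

Flow is perpendicular to layering, so the layers act in series and the equivalent K is the thickness-weighted harmonic mean.
Total thickness L = 12.2 + 12.7 + 13.7 + 12.7 = 51.30 m.
Σ(b_i/K_i) = 12.2/0.881 + 12.7/4.28 + 13.7/23.5 + 12.7/16.2 = 18.18 d.
K_eq = L / Σ(b_i/K_i) = 51.30 / 18.18 = 2.821 m/day.
Q = K_eq · A · (Δh/L) = 2.821 × 1640 × (40.3/51.30) = 3635 m³/day.

3630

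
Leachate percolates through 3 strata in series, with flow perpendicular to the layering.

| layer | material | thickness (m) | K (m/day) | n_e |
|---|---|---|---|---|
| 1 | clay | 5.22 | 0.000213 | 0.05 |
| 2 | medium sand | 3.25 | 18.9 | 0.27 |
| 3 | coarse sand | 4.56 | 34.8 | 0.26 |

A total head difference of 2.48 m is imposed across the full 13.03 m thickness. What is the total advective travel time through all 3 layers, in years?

With flow normal to the layers, continuity requires the same specific discharge q through every layer.
Σ(b_i/K_i) = 5.22/0.000213 + 3.25/18.9 + 4.56/34.8 = 24507 d.
q = Δh / Σ(b_i/K_i) = 2.48 / 24507 = 0.0001012 m/day.
In each layer the seepage velocity is v_i = q/n_i, so the layer transit time is t_i = b_i·n_i / q:
  layer 1 (clay): t_1 = 5.22 × 0.05 / 0.0001012 = 2579 d
  layer 2 (medium sand): t_2 = 3.25 × 0.27 / 0.0001012 = 8671 d
  layer 3 (coarse sand): t_3 = 4.56 × 0.26 / 0.0001012 = 11716 d
Total t = Σ t_i = 22967 days = 62.88 years.

62.9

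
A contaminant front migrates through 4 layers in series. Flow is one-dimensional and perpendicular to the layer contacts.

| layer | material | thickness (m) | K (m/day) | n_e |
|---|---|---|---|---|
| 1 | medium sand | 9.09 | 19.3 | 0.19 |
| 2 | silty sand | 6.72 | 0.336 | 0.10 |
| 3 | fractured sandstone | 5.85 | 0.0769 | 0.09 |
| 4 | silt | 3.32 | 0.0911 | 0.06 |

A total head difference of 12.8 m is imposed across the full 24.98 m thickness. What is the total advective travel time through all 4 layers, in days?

32.5

With flow normal to the layers, continuity requires the same specific discharge q through every layer.
Σ(b_i/K_i) = 9.09/19.3 + 6.72/0.336 + 5.85/0.0769 + 3.32/0.0911 = 133.0 d.
q = Δh / Σ(b_i/K_i) = 12.8 / 133.0 = 0.09625 m/day.
In each layer the seepage velocity is v_i = q/n_i, so the layer transit time is t_i = b_i·n_i / q:
  layer 1 (medium sand): t_1 = 9.09 × 0.19 / 0.09625 = 17.94 d
  layer 2 (silty sand): t_2 = 6.72 × 0.10 / 0.09625 = 6.982 d
  layer 3 (fractured sandstone): t_3 = 5.85 × 0.09 / 0.09625 = 5.470 d
  layer 4 (silt): t_4 = 3.32 × 0.06 / 0.09625 = 2.070 d
Total t = Σ t_i = 32.47 days.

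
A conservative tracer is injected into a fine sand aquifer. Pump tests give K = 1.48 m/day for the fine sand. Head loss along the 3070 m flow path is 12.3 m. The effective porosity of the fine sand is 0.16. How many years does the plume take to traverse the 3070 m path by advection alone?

Hydraulic gradient i = Δh / L = 12.3 / 3070 = 0.004007.
Darcy flux q = K · i = 1.480 × 0.004007 = 0.005930 m/day.
Seepage velocity v = q / n_e = 0.005930 / 0.16 = 0.03706 m/day.
Travel time t = L / v = 3070 / 0.03706 = 82838 days = 226.8 years.

227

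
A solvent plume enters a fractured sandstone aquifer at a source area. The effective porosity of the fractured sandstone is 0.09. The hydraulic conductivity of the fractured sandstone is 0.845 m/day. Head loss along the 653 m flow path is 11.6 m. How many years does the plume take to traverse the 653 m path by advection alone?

10.7

Hydraulic gradient i = Δh / L = 11.6 / 653 = 0.01776.
Darcy flux q = K · i = 0.8450 × 0.01776 = 0.01501 m/day.
Seepage velocity v = q / n_e = 0.01501 / 0.09 = 0.1668 m/day.
Travel time t = L / v = 653 / 0.1668 = 3915 days = 10.72 years.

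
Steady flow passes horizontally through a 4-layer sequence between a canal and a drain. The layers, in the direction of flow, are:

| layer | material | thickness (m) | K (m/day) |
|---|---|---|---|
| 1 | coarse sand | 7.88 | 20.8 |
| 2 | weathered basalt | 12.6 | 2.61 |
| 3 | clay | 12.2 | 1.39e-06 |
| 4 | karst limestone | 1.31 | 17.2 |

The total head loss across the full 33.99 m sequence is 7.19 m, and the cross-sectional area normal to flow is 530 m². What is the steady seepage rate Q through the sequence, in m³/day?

Flow is perpendicular to layering, so the layers act in series and the equivalent K is the thickness-weighted harmonic mean.
Total thickness L = 7.88 + 12.6 + 12.2 + 1.31 = 33.99 m.
Σ(b_i/K_i) = 7.88/20.8 + 12.6/2.61 + 12.2/1.39e-06 + 1.31/17.2 = 8.777e+06 d.
K_eq = L / Σ(b_i/K_i) = 33.99 / 8.777e+06 = 3.873e-06 m/day.
Q = K_eq · A · (Δh/L) = 3.873e-06 × 530 × (7.19/33.99) = 0.0004342 m³/day.

0.000434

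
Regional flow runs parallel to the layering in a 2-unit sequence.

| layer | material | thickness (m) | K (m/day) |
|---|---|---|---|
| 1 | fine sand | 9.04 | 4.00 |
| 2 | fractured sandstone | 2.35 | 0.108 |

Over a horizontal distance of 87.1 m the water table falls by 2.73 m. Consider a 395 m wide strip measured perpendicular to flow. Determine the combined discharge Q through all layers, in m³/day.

451

Flow is parallel to layering, so each bed carries its own Darcy discharge and the transmissivities add.
Σ(K_i·b_i) = 4.00×9.04 + 0.108×2.35 = 36.41 m²/day.
Hydraulic gradient i = Δh / L = 2.73 / 87.1 = 0.03134.
Q = Σ(K_i·b_i) · W · i = 36.41 × 395 × 0.03134 = 450.8 m³/day.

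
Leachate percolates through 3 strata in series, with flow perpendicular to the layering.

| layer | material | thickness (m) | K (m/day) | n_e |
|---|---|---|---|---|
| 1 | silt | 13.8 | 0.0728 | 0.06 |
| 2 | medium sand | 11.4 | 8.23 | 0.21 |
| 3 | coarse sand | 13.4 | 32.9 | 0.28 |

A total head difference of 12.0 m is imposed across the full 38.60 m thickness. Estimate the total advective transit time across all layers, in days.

111

With flow normal to the layers, continuity requires the same specific discharge q through every layer.
Σ(b_i/K_i) = 13.8/0.0728 + 11.4/8.23 + 13.4/32.9 = 191.4 d.
q = Δh / Σ(b_i/K_i) = 12.0 / 191.4 = 0.06271 m/day.
In each layer the seepage velocity is v_i = q/n_i, so the layer transit time is t_i = b_i·n_i / q:
  layer 1 (silt): t_1 = 13.8 × 0.06 / 0.06271 = 13.20 d
  layer 2 (medium sand): t_2 = 11.4 × 0.21 / 0.06271 = 38.17 d
  layer 3 (coarse sand): t_3 = 13.4 × 0.28 / 0.06271 = 59.83 d
Total t = Σ t_i = 111.2 days.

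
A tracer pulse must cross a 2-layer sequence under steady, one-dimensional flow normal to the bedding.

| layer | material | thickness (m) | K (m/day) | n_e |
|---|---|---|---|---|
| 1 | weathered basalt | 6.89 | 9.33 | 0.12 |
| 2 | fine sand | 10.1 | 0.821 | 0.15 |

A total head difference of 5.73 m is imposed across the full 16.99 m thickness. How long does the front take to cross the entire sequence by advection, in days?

With flow normal to the layers, continuity requires the same specific discharge q through every layer.
Σ(b_i/K_i) = 6.89/9.33 + 10.1/0.821 = 13.04 d.
q = Δh / Σ(b_i/K_i) = 5.73 / 13.04 = 0.4394 m/day.
In each layer the seepage velocity is v_i = q/n_i, so the layer transit time is t_i = b_i·n_i / q:
  layer 1 (weathered basalt): t_1 = 6.89 × 0.12 / 0.4394 = 1.882 d
  layer 2 (fine sand): t_2 = 10.1 × 0.15 / 0.4394 = 3.448 d
Total t = Σ t_i = 5.330 days.

5.33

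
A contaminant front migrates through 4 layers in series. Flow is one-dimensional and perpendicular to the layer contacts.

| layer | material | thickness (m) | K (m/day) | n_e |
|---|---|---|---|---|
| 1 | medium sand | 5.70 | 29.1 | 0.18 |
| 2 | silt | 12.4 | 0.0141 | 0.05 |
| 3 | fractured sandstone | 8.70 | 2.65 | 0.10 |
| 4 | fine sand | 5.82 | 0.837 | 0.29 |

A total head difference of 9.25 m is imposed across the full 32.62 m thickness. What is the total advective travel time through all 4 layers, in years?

With flow normal to the layers, continuity requires the same specific discharge q through every layer.
Σ(b_i/K_i) = 5.70/29.1 + 12.4/0.0141 + 8.70/2.65 + 5.82/0.837 = 889.9 d.
q = Δh / Σ(b_i/K_i) = 9.25 / 889.9 = 0.01039 m/day.
In each layer the seepage velocity is v_i = q/n_i, so the layer transit time is t_i = b_i·n_i / q:
  layer 1 (medium sand): t_1 = 5.70 × 0.18 / 0.01039 = 98.70 d
  layer 2 (silt): t_2 = 12.4 × 0.05 / 0.01039 = 59.65 d
  layer 3 (fractured sandstone): t_3 = 8.70 × 0.10 / 0.01039 = 83.70 d
  layer 4 (fine sand): t_4 = 5.82 × 0.29 / 0.01039 = 162.4 d
Total t = Σ t_i = 404.4 days = 1.107 years.

1.11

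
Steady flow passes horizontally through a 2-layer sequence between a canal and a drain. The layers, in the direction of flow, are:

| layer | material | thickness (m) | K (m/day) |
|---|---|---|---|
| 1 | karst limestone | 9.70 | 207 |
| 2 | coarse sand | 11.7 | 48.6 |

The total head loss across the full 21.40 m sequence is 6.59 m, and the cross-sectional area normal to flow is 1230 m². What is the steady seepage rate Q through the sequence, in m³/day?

28200

Flow is perpendicular to layering, so the layers act in series and the equivalent K is the thickness-weighted harmonic mean.
Total thickness L = 9.70 + 11.7 = 21.40 m.
Σ(b_i/K_i) = 9.70/207 + 11.7/48.6 = 0.2876 d.
K_eq = L / Σ(b_i/K_i) = 21.40 / 0.2876 = 74.41 m/day.
Q = K_eq · A · (Δh/L) = 74.41 × 1230 × (6.59/21.40) = 28184 m³/day.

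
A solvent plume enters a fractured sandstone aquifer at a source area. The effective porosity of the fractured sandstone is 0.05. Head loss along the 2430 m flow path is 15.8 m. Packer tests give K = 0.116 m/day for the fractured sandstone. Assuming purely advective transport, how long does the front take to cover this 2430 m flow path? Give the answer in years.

Hydraulic gradient i = Δh / L = 15.8 / 2430 = 0.006502.
Darcy flux q = K · i = 0.1160 × 0.006502 = 0.0007542 m/day.
Seepage velocity v = q / n_e = 0.0007542 / 0.05 = 0.01508 m/day.
Travel time t = L / v = 2430 / 0.01508 = 1.611e+05 days = 441.0 years.

441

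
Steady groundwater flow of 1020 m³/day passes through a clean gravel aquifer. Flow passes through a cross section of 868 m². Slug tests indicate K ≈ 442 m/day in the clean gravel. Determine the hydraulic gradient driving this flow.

From Q = K·A·i, i = Q / (K·A) = 1020 / (442.0 × 868.0) = 0.002659.

0.00266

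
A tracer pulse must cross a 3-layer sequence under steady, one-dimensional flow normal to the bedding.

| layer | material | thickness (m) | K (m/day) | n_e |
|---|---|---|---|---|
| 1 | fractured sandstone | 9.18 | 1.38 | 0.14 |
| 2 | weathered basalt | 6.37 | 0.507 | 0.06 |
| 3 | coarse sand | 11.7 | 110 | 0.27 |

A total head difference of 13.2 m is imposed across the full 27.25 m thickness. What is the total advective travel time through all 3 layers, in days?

With flow normal to the layers, continuity requires the same specific discharge q through every layer.
Σ(b_i/K_i) = 9.18/1.38 + 6.37/0.507 + 11.7/110 = 19.32 d.
q = Δh / Σ(b_i/K_i) = 13.2 / 19.32 = 0.6831 m/day.
In each layer the seepage velocity is v_i = q/n_i, so the layer transit time is t_i = b_i·n_i / q:
  layer 1 (fractured sandstone): t_1 = 9.18 × 0.14 / 0.6831 = 1.881 d
  layer 2 (weathered basalt): t_2 = 6.37 × 0.06 / 0.6831 = 0.5595 d
  layer 3 (coarse sand): t_3 = 11.7 × 0.27 / 0.6831 = 4.624 d
Total t = Σ t_i = 7.065 days.

7.07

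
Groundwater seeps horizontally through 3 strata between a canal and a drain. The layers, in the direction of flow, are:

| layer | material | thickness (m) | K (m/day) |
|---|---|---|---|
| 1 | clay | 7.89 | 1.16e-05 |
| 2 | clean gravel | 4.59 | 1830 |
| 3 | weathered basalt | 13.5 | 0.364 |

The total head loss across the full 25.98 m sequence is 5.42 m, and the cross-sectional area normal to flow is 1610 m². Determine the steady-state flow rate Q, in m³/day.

0.0128

Flow is perpendicular to layering, so the layers act in series and the equivalent K is the thickness-weighted harmonic mean.
Total thickness L = 7.89 + 4.59 + 13.5 = 25.98 m.
Σ(b_i/K_i) = 7.89/1.16e-05 + 4.59/1830 + 13.5/0.364 = 6.802e+05 d.
K_eq = L / Σ(b_i/K_i) = 25.98 / 6.802e+05 = 3.819e-05 m/day.
Q = K_eq · A · (Δh/L) = 3.819e-05 × 1610 × (5.42/25.98) = 0.01283 m³/day.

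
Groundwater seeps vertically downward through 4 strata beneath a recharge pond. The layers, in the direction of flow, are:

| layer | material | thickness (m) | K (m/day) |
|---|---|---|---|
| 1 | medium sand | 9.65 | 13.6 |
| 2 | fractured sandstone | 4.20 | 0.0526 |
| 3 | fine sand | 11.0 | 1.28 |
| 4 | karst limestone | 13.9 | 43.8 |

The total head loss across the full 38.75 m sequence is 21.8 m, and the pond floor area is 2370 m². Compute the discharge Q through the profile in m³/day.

Flow is perpendicular to layering, so the layers act in series and the equivalent K is the thickness-weighted harmonic mean.
Total thickness L = 9.65 + 4.20 + 11.0 + 13.9 = 38.75 m.
Σ(b_i/K_i) = 9.65/13.6 + 4.20/0.0526 + 11.0/1.28 + 13.9/43.8 = 89.47 d.
K_eq = L / Σ(b_i/K_i) = 38.75 / 89.47 = 0.4331 m/day.
Q = K_eq · A · (Δh/L) = 0.4331 × 2370 × (21.8/38.75) = 577.5 m³/day.

577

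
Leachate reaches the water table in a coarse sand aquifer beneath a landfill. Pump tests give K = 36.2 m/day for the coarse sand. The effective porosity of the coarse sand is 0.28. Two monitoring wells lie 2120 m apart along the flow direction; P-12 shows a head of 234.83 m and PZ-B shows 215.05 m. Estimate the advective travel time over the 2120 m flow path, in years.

4.81

Hydraulic gradient i = (234.83 − 215.05) / 2120 = 19.78 / 2120 = 0.009330.
Darcy flux q = K · i = 36.20 × 0.009330 = 0.3378 m/day.
Seepage velocity v = q / n_e = 0.3378 / 0.28 = 1.206 m/day.
Travel time t = L / v = 2120 / 1.206 = 1757 days = 4.812 years.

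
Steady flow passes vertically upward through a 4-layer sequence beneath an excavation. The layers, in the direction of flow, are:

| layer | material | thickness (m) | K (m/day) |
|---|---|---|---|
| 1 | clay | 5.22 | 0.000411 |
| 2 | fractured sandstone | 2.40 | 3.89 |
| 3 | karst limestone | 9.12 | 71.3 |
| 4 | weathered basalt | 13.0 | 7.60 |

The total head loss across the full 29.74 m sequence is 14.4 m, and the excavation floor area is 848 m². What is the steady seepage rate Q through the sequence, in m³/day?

0.961

Flow is perpendicular to layering, so the layers act in series and the equivalent K is the thickness-weighted harmonic mean.
Total thickness L = 5.22 + 2.40 + 9.12 + 13.0 = 29.74 m.
Σ(b_i/K_i) = 5.22/0.000411 + 2.40/3.89 + 9.12/71.3 + 13.0/7.60 = 12703 d.
K_eq = L / Σ(b_i/K_i) = 29.74 / 12703 = 0.002341 m/day.
Q = K_eq · A · (Δh/L) = 0.002341 × 848 × (14.4/29.74) = 0.9613 m³/day.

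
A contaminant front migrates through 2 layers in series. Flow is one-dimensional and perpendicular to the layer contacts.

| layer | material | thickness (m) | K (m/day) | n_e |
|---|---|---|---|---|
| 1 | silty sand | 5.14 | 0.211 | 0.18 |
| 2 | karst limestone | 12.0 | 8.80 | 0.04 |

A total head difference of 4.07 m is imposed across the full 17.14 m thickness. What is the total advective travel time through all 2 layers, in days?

With flow normal to the layers, continuity requires the same specific discharge q through every layer.
Σ(b_i/K_i) = 5.14/0.211 + 12.0/8.80 = 25.72 d.
q = Δh / Σ(b_i/K_i) = 4.07 / 25.72 = 0.1582 m/day.
In each layer the seepage velocity is v_i = q/n_i, so the layer transit time is t_i = b_i·n_i / q:
  layer 1 (silty sand): t_1 = 5.14 × 0.18 / 0.1582 = 5.848 d
  layer 2 (karst limestone): t_2 = 12.0 × 0.04 / 0.1582 = 3.034 d
Total t = Σ t_i = 8.881 days.

8.88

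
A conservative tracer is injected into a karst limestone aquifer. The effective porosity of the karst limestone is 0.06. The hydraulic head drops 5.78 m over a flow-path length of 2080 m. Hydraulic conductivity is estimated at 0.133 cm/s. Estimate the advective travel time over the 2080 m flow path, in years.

Convert K: 0.133 cm/s × 864 = 114.9 m/day.
Hydraulic gradient i = Δh / L = 5.78 / 2080 = 0.002779.
Darcy flux q = K · i = 114.9 × 0.002779 = 0.3193 m/day.
Seepage velocity v = q / n_e = 0.3193 / 0.06 = 5.322 m/day.
Travel time t = L / v = 2080 / 5.322 = 390.8 days = 1.070 years.

1.07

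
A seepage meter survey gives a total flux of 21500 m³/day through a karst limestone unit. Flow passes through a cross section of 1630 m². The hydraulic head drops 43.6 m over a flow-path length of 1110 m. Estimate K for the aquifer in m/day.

Hydraulic gradient i = Δh / L = 43.6 / 1110 = 0.03928.
From Q = K·A·i, K = Q / (A·i) = 21500 / (1630 × 0.03928) = 335.8 m/day.

336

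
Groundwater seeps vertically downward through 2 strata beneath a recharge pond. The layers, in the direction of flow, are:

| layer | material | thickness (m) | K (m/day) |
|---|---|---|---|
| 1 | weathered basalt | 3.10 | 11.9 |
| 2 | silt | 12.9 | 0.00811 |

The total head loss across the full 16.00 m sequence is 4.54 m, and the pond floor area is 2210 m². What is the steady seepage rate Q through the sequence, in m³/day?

Flow is perpendicular to layering, so the layers act in series and the equivalent K is the thickness-weighted harmonic mean.
Total thickness L = 3.10 + 12.9 = 16.00 m.
Σ(b_i/K_i) = 3.10/11.9 + 12.9/0.00811 = 1591 d.
K_eq = L / Σ(b_i/K_i) = 16.00 / 1591 = 0.01006 m/day.
Q = K_eq · A · (Δh/L) = 0.01006 × 2210 × (4.54/16.00) = 6.307 m³/day.

6.31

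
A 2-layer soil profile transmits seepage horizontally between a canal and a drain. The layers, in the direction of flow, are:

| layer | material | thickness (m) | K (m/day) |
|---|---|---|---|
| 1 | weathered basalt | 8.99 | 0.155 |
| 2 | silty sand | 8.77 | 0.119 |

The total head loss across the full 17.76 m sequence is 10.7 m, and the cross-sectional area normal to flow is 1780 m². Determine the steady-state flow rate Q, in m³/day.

Flow is perpendicular to layering, so the layers act in series and the equivalent K is the thickness-weighted harmonic mean.
Total thickness L = 8.99 + 8.77 = 17.76 m.
Σ(b_i/K_i) = 8.99/0.155 + 8.77/0.119 = 131.7 d.
K_eq = L / Σ(b_i/K_i) = 17.76 / 131.7 = 0.1349 m/day.
Q = K_eq · A · (Δh/L) = 0.1349 × 1780 × (10.7/17.76) = 144.6 m³/day.

145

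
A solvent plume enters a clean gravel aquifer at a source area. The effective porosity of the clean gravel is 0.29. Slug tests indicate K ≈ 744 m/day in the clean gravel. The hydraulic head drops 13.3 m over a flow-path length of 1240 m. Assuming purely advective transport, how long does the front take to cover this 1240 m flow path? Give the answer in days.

Hydraulic gradient i = Δh / L = 13.3 / 1240 = 0.01073.
Darcy flux q = K · i = 744.0 × 0.01073 = 7.980 m/day.
Seepage velocity v = q / n_e = 7.980 / 0.29 = 27.52 m/day.
Travel time t = L / v = 1240 / 27.52 = 45.06 days.

45.1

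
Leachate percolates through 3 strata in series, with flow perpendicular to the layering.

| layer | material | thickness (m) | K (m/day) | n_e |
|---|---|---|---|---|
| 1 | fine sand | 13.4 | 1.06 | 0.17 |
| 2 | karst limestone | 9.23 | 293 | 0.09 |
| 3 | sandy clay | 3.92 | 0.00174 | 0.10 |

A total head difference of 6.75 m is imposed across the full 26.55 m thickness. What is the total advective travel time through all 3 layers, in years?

3.22

With flow normal to the layers, continuity requires the same specific discharge q through every layer.
Σ(b_i/K_i) = 13.4/1.06 + 9.23/293 + 3.92/0.00174 = 2266 d.
q = Δh / Σ(b_i/K_i) = 6.75 / 2266 = 0.002979 m/day.
In each layer the seepage velocity is v_i = q/n_i, so the layer transit time is t_i = b_i·n_i / q:
  layer 1 (fine sand): t_1 = 13.4 × 0.17 / 0.002979 = 764.6 d
  layer 2 (karst limestone): t_2 = 9.23 × 0.09 / 0.002979 = 278.8 d
  layer 3 (sandy clay): t_3 = 3.92 × 0.10 / 0.002979 = 131.6 d
Total t = Σ t_i = 1175 days = 3.217 years.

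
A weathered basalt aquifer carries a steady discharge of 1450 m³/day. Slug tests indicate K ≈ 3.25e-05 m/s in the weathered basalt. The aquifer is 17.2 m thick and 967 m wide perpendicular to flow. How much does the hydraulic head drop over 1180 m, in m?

36.6

Convert K: 3.25e-05 m/s × 86400 = 2.808 m/day.
Cross-sectional area A = 967 × 17.2 = 16632 m².
From Q = K·A·i, i = Q / (K·A) = 1450 / (2.808 × 16632) = 0.03105.
Head loss Δh = i · L = 0.03105 × 1180 = 36.64 m.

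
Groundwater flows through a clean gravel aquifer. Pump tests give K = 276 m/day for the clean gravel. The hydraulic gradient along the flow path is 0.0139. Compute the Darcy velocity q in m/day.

3.84

Hydraulic gradient i = 0.0139.
Specific discharge q = K · i = 276.0 × 0.01390 = 3.836 m/day.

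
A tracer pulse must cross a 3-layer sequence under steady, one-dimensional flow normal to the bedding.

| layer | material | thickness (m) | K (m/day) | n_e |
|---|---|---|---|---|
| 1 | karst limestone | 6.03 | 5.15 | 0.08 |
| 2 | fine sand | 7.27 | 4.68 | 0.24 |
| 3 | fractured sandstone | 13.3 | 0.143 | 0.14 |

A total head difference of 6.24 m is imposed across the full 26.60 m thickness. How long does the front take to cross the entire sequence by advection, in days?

With flow normal to the layers, continuity requires the same specific discharge q through every layer.
Σ(b_i/K_i) = 6.03/5.15 + 7.27/4.68 + 13.3/0.143 = 95.73 d.
q = Δh / Σ(b_i/K_i) = 6.24 / 95.73 = 0.06518 m/day.
In each layer the seepage velocity is v_i = q/n_i, so the layer transit time is t_i = b_i·n_i / q:
  layer 1 (karst limestone): t_1 = 6.03 × 0.08 / 0.06518 = 7.401 d
  layer 2 (fine sand): t_2 = 7.27 × 0.24 / 0.06518 = 26.77 d
  layer 3 (fractured sandstone): t_3 = 13.3 × 0.14 / 0.06518 = 28.57 d
Total t = Σ t_i = 62.73 days.

62.7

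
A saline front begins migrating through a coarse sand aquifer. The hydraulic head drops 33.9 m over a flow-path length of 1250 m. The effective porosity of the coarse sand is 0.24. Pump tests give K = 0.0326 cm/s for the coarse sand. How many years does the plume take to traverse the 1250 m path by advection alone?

Convert K: 0.0326 cm/s × 864 = 28.17 m/day.
Hydraulic gradient i = Δh / L = 33.9 / 1250 = 0.02712.
Darcy flux q = K · i = 28.17 × 0.02712 = 0.7639 m/day.
Seepage velocity v = q / n_e = 0.7639 / 0.24 = 3.183 m/day.
Travel time t = L / v = 1250 / 3.183 = 392.7 days = 1.075 years.

1.08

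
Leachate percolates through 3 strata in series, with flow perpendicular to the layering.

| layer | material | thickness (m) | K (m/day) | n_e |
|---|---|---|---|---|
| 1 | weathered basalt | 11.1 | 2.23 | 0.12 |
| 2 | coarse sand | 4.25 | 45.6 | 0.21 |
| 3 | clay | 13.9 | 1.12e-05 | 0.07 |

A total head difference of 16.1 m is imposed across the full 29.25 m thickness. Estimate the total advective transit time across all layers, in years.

675

With flow normal to the layers, continuity requires the same specific discharge q through every layer.
Σ(b_i/K_i) = 11.1/2.23 + 4.25/45.6 + 13.9/1.12e-05 = 1.241e+06 d.
q = Δh / Σ(b_i/K_i) = 16.1 / 1.241e+06 = 1.297e-05 m/day.
In each layer the seepage velocity is v_i = q/n_i, so the layer transit time is t_i = b_i·n_i / q:
  layer 1 (weathered basalt): t_1 = 11.1 × 0.12 / 1.297e-05 = 1.027e+05 d
  layer 2 (coarse sand): t_2 = 4.25 × 0.21 / 1.297e-05 = 68799 d
  layer 3 (clay): t_3 = 13.9 × 0.07 / 1.297e-05 = 75004 d
Total t = Σ t_i = 2.465e+05 days = 674.8 years.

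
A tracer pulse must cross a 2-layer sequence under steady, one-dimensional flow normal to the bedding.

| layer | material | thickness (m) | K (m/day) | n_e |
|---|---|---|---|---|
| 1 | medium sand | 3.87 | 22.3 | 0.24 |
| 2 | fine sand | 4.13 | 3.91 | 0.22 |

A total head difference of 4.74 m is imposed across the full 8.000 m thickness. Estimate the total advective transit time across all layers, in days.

0.477

With flow normal to the layers, continuity requires the same specific discharge q through every layer.
Σ(b_i/K_i) = 3.87/22.3 + 4.13/3.91 = 1.230 d.
q = Δh / Σ(b_i/K_i) = 4.74 / 1.230 = 3.854 m/day.
In each layer the seepage velocity is v_i = q/n_i, so the layer transit time is t_i = b_i·n_i / q:
  layer 1 (medium sand): t_1 = 3.87 × 0.24 / 3.854 = 0.2410 d
  layer 2 (fine sand): t_2 = 4.13 × 0.22 / 3.854 = 0.2357 d
Total t = Σ t_i = 0.4767 days.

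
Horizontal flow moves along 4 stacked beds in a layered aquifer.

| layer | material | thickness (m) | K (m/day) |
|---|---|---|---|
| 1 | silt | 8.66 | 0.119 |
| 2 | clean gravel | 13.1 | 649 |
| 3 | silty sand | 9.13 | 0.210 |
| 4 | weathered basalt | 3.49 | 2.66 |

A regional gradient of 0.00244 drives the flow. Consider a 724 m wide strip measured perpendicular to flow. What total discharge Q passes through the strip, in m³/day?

15000

Flow is parallel to layering, so each bed carries its own Darcy discharge and the transmissivities add.
Σ(K_i·b_i) = 0.119×8.66 + 649×13.1 + 0.210×9.13 + 2.66×3.49 = 8514 m²/day.
Hydraulic gradient i = 0.00244.
Q = Σ(K_i·b_i) · W · i = 8514 × 724 × 0.002440 = 15041 m³/day.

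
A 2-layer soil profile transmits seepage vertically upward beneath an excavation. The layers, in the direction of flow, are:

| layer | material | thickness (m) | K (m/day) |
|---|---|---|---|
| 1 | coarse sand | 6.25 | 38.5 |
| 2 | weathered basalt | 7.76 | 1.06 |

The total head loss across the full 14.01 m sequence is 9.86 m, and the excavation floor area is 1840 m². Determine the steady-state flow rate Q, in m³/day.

2420

Flow is perpendicular to layering, so the layers act in series and the equivalent K is the thickness-weighted harmonic mean.
Total thickness L = 6.25 + 7.76 = 14.01 m.
Σ(b_i/K_i) = 6.25/38.5 + 7.76/1.06 = 7.483 d.
K_eq = L / Σ(b_i/K_i) = 14.01 / 7.483 = 1.872 m/day.
Q = K_eq · A · (Δh/L) = 1.872 × 1840 × (9.86/14.01) = 2424 m³/day.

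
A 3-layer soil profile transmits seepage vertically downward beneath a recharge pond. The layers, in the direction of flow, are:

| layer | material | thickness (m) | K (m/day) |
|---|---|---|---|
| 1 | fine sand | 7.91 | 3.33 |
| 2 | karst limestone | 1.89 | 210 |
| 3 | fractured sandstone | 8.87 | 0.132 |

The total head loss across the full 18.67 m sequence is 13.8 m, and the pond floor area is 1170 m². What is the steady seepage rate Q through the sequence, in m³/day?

Flow is perpendicular to layering, so the layers act in series and the equivalent K is the thickness-weighted harmonic mean.
Total thickness L = 7.91 + 1.89 + 8.87 = 18.67 m.
Σ(b_i/K_i) = 7.91/3.33 + 1.89/210 + 8.87/0.132 = 69.58 d.
K_eq = L / Σ(b_i/K_i) = 18.67 / 69.58 = 0.2683 m/day.
Q = K_eq · A · (Δh/L) = 0.2683 × 1170 × (13.8/18.67) = 232.0 m³/day.

232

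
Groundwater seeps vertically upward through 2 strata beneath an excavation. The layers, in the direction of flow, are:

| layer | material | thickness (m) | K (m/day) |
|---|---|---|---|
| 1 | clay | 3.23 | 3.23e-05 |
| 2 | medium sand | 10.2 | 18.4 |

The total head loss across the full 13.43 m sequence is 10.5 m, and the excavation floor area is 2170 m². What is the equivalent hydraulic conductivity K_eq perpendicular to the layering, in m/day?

0.000134

Flow is perpendicular to layering, so the layers act in series and the equivalent K is the thickness-weighted harmonic mean.
Total thickness L = 3.23 + 10.2 = 13.43 m.
Σ(b_i/K_i) = 3.23/3.23e-05 + 10.2/18.4 = 1.000e+05 d.
K_eq = L / Σ(b_i/K_i) = 13.43 / 1.000e+05 = 0.0001343 m/day.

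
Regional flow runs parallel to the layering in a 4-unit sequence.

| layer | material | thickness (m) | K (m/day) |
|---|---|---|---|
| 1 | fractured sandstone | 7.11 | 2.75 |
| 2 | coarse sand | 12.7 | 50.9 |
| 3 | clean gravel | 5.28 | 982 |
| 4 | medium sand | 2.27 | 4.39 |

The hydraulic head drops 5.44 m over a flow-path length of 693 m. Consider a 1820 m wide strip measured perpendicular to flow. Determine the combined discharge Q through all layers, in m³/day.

83700

Flow is parallel to layering, so each bed carries its own Darcy discharge and the transmissivities add.
Σ(K_i·b_i) = 2.75×7.11 + 50.9×12.7 + 982×5.28 + 4.39×2.27 = 5861 m²/day.
Hydraulic gradient i = Δh / L = 5.44 / 693 = 0.007850.
Q = Σ(K_i·b_i) · W · i = 5861 × 1820 × 0.007850 = 83734 m³/day.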